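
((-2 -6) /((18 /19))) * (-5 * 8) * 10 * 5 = 152000 /9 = 16888.89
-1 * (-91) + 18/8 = 373/4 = 93.25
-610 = -610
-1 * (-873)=873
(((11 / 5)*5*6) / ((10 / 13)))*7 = 3003 / 5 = 600.60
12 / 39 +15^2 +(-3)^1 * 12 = 2461 / 13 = 189.31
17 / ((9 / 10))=18.89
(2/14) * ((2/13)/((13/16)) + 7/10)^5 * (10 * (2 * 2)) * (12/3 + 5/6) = 74143254628374849/4825047214715000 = 15.37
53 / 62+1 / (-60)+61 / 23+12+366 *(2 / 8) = 4577047 / 42780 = 106.99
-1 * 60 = -60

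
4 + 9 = 13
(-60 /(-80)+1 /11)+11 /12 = 58 /33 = 1.76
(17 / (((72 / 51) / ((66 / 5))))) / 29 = 3179 / 580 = 5.48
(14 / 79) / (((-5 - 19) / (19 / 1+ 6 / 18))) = -203 / 1422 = -0.14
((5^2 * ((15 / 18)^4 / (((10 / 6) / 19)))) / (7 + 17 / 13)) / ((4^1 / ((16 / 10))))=154375 / 23328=6.62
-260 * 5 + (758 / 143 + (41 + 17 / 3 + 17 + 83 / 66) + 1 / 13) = -1055081 / 858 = -1229.70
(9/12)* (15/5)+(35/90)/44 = 1789/792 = 2.26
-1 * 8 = -8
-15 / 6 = -5 / 2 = -2.50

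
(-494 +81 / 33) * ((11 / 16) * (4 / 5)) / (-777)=5407 / 15540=0.35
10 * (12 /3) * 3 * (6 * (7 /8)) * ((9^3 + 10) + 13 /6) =466935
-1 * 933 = -933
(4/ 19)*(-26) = -104/ 19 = -5.47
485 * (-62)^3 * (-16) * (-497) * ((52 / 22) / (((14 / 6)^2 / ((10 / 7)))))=-570062181853.80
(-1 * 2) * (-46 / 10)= 46 / 5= 9.20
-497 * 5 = -2485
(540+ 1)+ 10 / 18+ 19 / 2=9919 / 18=551.06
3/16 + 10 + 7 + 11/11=291/16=18.19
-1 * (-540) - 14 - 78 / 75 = 524.96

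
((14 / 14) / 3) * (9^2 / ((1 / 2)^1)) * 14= 756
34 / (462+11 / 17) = 578 / 7865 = 0.07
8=8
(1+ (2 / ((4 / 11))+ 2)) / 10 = 17 / 20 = 0.85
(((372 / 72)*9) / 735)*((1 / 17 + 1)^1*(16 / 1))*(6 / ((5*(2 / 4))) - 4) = -35712 / 20825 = -1.71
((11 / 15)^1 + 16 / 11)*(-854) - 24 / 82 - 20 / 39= -164391542 / 87945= -1869.25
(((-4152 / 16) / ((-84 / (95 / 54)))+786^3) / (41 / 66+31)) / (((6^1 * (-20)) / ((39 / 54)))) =-209983643609597 / 2271991680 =-92422.72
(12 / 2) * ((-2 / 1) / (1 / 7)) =-84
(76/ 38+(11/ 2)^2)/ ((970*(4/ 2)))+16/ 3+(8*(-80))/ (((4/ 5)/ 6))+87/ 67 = -7476477991/ 1559760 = -4793.35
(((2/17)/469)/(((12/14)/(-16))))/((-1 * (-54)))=-8/92259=-0.00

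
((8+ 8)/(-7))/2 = -8/7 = -1.14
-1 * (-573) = 573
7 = 7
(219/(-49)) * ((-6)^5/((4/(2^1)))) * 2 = 34753.96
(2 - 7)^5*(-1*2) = 6250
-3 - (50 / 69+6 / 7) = -2213 / 483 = -4.58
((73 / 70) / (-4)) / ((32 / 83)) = -6059 / 8960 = -0.68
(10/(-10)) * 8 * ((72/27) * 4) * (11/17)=-55.22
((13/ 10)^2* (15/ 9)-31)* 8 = -3382/ 15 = -225.47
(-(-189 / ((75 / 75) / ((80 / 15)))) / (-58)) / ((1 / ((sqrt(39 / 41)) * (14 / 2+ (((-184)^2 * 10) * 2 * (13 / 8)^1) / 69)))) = -8040648 * sqrt(1599) / 1189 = -270416.65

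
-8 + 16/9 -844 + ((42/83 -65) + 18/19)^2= 71353827613/22382361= 3187.95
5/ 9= 0.56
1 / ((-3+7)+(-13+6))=-1 / 3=-0.33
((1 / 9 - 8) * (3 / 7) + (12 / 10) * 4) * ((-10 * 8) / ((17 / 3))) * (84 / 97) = -28608 / 1649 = -17.35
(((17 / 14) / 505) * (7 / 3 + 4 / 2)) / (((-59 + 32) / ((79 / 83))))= -17459 / 47531610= -0.00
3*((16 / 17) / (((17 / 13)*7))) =624 / 2023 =0.31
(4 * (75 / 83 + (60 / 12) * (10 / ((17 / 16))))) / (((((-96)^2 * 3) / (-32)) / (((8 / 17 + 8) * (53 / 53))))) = -135350 / 71961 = -1.88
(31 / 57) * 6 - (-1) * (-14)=-204 / 19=-10.74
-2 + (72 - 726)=-656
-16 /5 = -3.20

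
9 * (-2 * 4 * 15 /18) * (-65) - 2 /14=3899.86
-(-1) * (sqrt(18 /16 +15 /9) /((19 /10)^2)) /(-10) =-5 * sqrt(402) /2166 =-0.05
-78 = -78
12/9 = 1.33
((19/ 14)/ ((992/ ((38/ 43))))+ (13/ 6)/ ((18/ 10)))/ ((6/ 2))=0.40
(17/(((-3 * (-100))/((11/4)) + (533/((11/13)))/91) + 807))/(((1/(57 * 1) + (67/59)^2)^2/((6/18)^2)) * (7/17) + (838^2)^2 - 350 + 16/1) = 0.00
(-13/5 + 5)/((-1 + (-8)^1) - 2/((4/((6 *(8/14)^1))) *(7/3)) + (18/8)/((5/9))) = -784/1857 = -0.42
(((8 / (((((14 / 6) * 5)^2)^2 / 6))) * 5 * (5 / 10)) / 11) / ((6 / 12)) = 3888 / 3301375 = 0.00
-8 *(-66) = 528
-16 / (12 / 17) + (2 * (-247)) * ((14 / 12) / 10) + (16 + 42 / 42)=-633 / 10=-63.30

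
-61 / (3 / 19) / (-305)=19 / 15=1.27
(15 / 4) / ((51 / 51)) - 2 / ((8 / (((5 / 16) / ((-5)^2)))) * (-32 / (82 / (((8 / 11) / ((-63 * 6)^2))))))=16148571 / 10240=1577.01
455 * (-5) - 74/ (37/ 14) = -2303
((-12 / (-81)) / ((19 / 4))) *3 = 16 / 171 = 0.09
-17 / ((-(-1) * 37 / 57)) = -969 / 37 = -26.19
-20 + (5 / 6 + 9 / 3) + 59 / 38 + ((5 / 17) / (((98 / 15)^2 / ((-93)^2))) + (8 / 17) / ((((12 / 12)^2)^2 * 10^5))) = 654085819991 / 14541056250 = 44.98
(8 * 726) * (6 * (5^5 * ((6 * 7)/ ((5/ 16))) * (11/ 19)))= 160997760000/ 19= 8473566315.79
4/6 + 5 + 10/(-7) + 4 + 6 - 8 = 131/21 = 6.24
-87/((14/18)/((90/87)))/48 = -135/56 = -2.41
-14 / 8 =-1.75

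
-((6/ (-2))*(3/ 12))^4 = -81/ 256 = -0.32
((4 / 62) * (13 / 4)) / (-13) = -1 / 62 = -0.02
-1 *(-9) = 9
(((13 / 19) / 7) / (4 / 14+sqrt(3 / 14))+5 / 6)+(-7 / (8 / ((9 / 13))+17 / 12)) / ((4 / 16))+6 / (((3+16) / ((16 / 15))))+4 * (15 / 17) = sqrt(42) / 19+10546513 / 4525230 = 2.67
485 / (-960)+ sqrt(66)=-97 / 192+ sqrt(66)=7.62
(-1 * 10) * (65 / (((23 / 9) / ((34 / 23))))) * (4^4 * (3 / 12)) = -12729600 / 529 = -24063.52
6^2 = 36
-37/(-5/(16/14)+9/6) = 296/23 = 12.87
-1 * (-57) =57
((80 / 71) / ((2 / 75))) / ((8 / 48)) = 18000 / 71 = 253.52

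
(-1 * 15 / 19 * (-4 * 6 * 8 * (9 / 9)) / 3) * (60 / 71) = 57600 / 1349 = 42.70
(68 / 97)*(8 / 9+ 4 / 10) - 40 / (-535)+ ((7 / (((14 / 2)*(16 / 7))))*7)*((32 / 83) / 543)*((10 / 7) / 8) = 13734307663 / 14033134530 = 0.98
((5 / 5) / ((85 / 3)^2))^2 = 81 / 52200625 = 0.00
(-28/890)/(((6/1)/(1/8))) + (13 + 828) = 8981873/10680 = 841.00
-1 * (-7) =7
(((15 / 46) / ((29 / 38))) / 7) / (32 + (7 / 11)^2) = 11495 / 6102383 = 0.00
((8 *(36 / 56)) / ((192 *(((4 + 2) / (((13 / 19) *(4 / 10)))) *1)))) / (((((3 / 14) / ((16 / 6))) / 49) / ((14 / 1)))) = 8918 / 855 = 10.43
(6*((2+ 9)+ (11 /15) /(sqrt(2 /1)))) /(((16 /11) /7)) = 847*sqrt(2) /80+ 2541 /8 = 332.60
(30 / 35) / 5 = 6 / 35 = 0.17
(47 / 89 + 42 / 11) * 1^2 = 4255 / 979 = 4.35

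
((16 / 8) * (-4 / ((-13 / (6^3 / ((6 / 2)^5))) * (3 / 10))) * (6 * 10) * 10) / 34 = 64000 / 1989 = 32.18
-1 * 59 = -59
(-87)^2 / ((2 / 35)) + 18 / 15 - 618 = 1318407 / 10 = 131840.70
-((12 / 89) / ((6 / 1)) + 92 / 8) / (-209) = 2051 / 37202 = 0.06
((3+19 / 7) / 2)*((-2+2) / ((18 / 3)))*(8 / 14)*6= 0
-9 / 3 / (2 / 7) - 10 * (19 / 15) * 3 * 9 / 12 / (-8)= -111 / 16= -6.94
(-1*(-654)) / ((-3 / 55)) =-11990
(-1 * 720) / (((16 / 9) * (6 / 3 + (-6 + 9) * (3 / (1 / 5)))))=-8.62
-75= -75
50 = 50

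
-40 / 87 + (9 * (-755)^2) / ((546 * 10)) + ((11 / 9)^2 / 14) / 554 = 55607769368 / 59211243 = 939.14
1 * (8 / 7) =8 / 7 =1.14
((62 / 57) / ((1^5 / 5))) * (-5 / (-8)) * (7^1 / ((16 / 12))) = 5425 / 304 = 17.85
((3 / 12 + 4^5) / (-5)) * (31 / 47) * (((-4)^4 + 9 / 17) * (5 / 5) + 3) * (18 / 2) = -74164617 / 235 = -315594.11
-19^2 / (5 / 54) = -19494 / 5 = -3898.80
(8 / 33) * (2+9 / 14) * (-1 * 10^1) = -6.41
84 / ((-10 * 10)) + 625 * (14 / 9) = 218561 / 225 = 971.38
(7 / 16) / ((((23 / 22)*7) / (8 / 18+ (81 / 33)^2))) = 7045 / 18216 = 0.39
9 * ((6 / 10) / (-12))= -9 / 20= -0.45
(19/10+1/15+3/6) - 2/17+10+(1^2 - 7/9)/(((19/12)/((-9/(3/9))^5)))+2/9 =-29271587557/14535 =-2013869.11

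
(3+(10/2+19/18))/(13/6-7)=-163/87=-1.87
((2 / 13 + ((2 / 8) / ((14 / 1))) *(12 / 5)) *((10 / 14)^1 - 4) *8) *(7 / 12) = -4117 / 1365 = -3.02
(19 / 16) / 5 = 19 / 80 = 0.24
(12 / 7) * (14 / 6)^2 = 28 / 3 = 9.33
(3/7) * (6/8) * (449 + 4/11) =144.44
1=1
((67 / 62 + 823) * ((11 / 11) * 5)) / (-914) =-255465 / 56668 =-4.51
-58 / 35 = -1.66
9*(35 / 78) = 105 / 26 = 4.04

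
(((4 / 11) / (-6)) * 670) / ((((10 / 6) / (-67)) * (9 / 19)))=3446.10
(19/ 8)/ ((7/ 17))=323/ 56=5.77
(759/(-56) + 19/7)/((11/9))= -5463/616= -8.87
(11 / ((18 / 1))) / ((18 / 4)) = 11 / 81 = 0.14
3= 3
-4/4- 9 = -10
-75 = -75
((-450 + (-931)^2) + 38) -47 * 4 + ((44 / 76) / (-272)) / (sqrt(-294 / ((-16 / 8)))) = 866161 -11 * sqrt(3) / 108528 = 866161.00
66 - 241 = -175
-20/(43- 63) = 1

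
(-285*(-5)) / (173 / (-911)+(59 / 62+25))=80486850 / 1455073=55.31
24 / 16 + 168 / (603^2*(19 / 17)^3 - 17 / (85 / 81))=6236161991 / 4156524234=1.50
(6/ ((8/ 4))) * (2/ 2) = 3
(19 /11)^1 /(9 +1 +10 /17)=323 /1980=0.16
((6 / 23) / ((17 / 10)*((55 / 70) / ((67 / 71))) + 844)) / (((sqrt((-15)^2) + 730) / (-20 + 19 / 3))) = -153832 / 27176099719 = -0.00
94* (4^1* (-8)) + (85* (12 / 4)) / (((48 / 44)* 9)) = -2982.03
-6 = -6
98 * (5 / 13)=37.69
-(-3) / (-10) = -3 / 10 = -0.30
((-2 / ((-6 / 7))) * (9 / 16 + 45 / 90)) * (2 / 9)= 119 / 216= 0.55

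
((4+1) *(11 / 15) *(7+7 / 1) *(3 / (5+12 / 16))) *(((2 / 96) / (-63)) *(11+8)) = -209 / 1242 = -0.17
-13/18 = -0.72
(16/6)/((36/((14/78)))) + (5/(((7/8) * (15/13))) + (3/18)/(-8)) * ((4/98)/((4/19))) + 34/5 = 448983737/57788640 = 7.77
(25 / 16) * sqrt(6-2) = 25 / 8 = 3.12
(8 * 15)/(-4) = -30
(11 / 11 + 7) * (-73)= -584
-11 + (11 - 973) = -973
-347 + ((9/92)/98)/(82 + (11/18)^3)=-187539087734/540458485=-347.00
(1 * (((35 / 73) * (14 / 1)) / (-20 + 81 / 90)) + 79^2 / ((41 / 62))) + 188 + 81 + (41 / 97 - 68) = 534477498076 / 55451311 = 9638.68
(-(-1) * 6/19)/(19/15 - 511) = -45/72637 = -0.00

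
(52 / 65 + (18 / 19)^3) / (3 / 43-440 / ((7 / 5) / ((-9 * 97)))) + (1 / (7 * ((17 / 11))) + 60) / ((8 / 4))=20253643563199693 / 674082814024410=30.05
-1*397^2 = -157609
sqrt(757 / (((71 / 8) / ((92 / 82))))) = 4 * sqrt(50683421) / 2911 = 9.78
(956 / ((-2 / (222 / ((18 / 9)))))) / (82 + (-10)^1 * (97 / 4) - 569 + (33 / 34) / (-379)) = 341852694 / 4700185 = 72.73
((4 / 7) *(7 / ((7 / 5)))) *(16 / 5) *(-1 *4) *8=-292.57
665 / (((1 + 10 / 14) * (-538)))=-4655 / 6456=-0.72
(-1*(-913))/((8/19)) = 17347/8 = 2168.38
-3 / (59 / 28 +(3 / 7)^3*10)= -4116 / 3971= -1.04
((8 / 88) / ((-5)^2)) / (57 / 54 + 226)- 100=-112392482 / 1123925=-100.00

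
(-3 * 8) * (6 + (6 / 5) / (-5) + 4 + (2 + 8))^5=-706067117573376 / 9765625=-72301272.84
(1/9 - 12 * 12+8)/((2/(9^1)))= -611.50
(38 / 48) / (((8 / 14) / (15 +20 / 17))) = 36575 / 1632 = 22.41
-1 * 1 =-1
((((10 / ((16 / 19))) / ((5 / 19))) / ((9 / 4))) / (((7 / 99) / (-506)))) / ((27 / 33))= -11051293 / 63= -175417.35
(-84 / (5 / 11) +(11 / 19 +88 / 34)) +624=714423 / 1615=442.37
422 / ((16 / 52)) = 2743 / 2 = 1371.50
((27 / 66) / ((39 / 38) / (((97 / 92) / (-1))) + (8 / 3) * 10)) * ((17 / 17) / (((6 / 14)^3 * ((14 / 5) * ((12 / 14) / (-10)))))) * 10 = -8.43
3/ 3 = 1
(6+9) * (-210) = -3150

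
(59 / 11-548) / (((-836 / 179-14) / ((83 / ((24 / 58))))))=2571761557 / 441144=5829.76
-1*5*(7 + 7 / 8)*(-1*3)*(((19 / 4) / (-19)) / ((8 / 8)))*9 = -8505 / 32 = -265.78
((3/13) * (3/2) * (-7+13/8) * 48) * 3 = -3483/13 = -267.92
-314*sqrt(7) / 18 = -157*sqrt(7) / 9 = -46.15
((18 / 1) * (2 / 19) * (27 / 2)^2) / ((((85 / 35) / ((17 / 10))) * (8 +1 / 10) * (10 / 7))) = 3969 / 190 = 20.89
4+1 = 5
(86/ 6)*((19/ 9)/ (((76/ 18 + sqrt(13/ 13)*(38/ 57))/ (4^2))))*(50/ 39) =163400/ 1287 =126.96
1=1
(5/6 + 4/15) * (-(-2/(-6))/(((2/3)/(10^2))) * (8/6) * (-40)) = 8800/3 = 2933.33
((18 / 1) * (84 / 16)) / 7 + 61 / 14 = 125 / 7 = 17.86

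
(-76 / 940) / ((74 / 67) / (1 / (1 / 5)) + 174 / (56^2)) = -1996064 / 6823319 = -0.29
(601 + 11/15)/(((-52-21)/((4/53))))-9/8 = -811147/464280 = -1.75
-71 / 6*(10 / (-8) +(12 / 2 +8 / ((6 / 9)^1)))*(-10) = 23785 / 12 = 1982.08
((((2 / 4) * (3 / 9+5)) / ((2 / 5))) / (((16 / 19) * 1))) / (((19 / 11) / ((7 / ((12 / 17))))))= 6545 / 144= 45.45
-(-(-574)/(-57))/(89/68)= 7.69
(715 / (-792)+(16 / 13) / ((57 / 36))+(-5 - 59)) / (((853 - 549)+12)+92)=-1140407 / 7255872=-0.16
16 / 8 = 2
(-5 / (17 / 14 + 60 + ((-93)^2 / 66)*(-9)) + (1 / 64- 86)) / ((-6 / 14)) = 1105508047 / 5510464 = 200.62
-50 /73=-0.68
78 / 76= 39 / 38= 1.03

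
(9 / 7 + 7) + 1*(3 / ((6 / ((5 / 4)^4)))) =34071 / 3584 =9.51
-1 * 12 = -12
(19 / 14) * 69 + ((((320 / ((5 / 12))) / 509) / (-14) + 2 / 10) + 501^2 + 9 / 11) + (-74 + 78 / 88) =196766449527 / 783860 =251022.44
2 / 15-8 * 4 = -478 / 15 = -31.87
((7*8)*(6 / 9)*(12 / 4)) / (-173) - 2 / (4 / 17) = -3165 / 346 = -9.15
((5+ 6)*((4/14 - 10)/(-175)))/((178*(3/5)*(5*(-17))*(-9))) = 22/2943675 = 0.00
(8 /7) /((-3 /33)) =-88 /7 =-12.57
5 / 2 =2.50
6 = 6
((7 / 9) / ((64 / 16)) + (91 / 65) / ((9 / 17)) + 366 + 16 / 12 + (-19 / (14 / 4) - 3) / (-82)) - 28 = 17681927 / 51660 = 342.28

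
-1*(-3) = 3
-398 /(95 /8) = -3184 /95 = -33.52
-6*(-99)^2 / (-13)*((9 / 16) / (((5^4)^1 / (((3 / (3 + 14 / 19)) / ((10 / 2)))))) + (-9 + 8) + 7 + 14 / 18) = 30660.19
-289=-289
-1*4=-4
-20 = -20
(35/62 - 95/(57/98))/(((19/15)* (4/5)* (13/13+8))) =-756875/42408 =-17.85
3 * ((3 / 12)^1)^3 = 0.05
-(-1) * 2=2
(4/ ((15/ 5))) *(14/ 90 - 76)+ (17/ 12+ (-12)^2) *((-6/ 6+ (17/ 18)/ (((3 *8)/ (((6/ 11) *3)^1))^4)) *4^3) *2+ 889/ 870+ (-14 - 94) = -3452204443403/ 183422448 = -18821.06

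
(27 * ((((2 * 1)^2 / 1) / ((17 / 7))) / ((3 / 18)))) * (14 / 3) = 21168 / 17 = 1245.18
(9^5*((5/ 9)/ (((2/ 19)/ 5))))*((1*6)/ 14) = 9349425/ 14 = 667816.07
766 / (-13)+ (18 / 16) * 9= -5075 / 104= -48.80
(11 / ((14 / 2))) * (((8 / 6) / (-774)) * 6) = -0.02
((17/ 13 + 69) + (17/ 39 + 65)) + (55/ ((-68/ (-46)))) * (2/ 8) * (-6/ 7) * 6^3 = -7362284/ 4641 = -1586.36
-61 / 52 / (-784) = 61 / 40768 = 0.00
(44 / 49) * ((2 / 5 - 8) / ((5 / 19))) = -31768 / 1225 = -25.93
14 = 14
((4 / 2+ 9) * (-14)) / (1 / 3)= -462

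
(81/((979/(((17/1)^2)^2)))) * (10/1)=67652010/979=69103.18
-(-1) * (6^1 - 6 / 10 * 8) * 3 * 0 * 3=0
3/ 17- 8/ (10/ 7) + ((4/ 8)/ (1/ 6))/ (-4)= -2099/ 340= -6.17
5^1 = 5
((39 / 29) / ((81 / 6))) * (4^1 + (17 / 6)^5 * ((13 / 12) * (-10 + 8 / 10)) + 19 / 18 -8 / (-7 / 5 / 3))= -38161650553 / 213101280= -179.08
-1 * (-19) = 19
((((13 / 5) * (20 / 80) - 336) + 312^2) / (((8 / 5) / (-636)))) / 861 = -102829169 / 2296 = -44786.22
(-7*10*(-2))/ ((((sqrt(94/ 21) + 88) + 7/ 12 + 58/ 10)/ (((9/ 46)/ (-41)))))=-1498429800/ 211584854569 + 756000*sqrt(1974)/ 211584854569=-0.01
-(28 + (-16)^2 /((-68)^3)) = -137560 /4913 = -28.00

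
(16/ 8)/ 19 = 2/ 19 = 0.11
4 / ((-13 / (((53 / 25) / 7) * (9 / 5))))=-1908 / 11375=-0.17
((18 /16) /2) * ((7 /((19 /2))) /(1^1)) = 63 /152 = 0.41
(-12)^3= -1728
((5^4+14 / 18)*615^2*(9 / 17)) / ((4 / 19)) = 595192658.82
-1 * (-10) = 10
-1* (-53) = 53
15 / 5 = 3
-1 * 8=-8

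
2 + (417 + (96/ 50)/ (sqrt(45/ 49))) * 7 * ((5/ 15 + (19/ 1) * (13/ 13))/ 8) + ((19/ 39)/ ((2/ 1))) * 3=5684 * sqrt(5)/ 375 + 366963/ 52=7090.87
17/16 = 1.06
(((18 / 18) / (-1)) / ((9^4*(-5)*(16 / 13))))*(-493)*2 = -6409 / 262440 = -0.02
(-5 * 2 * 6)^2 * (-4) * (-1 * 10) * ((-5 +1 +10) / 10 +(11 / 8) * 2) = 482400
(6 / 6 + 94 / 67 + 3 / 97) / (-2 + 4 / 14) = -55363 / 38994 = -1.42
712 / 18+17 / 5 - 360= -14267 / 45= -317.04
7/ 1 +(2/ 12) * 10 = 8.67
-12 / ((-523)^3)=12 / 143055667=0.00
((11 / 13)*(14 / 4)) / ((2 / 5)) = 385 / 52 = 7.40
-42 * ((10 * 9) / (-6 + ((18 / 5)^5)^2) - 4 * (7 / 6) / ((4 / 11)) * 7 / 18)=2245081219784767 / 10711225898622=209.60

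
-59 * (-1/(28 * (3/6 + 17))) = 0.12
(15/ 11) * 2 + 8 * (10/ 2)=470/ 11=42.73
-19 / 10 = -1.90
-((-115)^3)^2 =-2313060765625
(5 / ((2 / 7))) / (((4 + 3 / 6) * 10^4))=7 / 18000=0.00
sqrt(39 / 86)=0.67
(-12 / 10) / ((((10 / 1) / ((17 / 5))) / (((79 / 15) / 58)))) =-1343 / 36250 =-0.04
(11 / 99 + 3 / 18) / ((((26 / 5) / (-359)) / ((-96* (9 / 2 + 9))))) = 323100 / 13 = 24853.85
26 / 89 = 0.29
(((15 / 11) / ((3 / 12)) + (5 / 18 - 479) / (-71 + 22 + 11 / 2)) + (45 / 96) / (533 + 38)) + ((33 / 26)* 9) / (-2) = 21991222999 / 2045897568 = 10.75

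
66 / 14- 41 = -254 / 7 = -36.29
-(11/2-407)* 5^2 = 20075/2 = 10037.50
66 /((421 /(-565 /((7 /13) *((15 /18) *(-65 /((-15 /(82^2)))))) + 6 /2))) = 2296305 /4953907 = 0.46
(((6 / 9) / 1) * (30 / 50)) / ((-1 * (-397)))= 2 / 1985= 0.00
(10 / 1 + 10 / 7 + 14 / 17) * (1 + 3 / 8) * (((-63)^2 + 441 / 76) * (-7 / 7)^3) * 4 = -346059945 / 1292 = -267848.25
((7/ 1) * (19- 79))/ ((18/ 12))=-280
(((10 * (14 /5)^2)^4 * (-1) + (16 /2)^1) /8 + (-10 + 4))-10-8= -2951592487 /625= -4722547.98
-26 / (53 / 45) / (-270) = 13 / 159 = 0.08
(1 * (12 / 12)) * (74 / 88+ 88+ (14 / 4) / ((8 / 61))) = 20333 / 176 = 115.53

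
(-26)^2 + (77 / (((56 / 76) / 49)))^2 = 104880785 / 4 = 26220196.25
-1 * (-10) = 10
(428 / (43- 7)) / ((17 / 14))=1498 / 153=9.79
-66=-66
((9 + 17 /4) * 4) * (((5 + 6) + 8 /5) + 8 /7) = 25493 /35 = 728.37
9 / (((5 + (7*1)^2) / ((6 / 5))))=1 / 5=0.20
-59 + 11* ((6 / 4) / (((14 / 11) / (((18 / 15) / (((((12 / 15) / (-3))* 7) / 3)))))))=-32929 / 392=-84.00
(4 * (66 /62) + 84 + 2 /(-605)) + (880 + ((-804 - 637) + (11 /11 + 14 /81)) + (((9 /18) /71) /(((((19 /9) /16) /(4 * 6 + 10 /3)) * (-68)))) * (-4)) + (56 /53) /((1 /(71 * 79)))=10072421694545252 /1846455425595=5455.00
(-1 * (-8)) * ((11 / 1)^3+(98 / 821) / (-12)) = 10647.92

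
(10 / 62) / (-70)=-1 / 434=-0.00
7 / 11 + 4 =51 / 11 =4.64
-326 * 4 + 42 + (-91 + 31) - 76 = -1398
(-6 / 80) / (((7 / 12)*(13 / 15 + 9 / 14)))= -27 / 317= -0.09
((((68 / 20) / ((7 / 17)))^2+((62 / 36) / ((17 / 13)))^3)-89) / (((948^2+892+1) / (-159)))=34480689935617 / 10525121353265400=0.00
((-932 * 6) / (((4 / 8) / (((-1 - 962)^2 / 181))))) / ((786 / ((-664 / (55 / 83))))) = 95267474851392 / 1304105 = 73051997.23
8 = 8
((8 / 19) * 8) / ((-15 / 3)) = -64 / 95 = -0.67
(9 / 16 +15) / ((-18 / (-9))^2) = 249 / 64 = 3.89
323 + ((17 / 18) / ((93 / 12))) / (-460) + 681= 64426663 / 64170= 1004.00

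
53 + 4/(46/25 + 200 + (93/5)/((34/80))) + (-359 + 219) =-4539767/52191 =-86.98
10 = 10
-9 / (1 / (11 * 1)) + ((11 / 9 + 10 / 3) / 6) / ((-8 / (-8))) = -5305 / 54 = -98.24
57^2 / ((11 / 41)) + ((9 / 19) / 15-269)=12373783 / 1045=11840.94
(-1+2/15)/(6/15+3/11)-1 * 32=-3695/111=-33.29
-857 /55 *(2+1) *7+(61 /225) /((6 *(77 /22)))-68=-395.21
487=487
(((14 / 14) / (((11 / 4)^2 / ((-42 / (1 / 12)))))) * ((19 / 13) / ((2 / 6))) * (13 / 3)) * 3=-459648 / 121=-3798.74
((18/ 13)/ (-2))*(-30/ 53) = 270/ 689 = 0.39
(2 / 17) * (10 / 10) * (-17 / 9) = -0.22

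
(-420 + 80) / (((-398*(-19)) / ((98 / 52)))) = -4165 / 49153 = -0.08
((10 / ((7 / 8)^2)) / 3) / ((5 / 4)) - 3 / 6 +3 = 1759 / 294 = 5.98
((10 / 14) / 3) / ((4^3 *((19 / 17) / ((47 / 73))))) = 3995 / 1864128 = 0.00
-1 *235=-235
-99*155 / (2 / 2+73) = -15345 / 74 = -207.36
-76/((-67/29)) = 2204/67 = 32.90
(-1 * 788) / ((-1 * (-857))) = -788 / 857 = -0.92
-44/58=-22/29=-0.76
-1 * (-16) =16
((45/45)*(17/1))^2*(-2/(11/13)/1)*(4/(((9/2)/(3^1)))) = -60112/33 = -1821.58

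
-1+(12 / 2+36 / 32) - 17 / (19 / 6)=115 / 152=0.76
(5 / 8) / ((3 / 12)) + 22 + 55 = 159 / 2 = 79.50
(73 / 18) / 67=73 / 1206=0.06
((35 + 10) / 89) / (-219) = -15 / 6497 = -0.00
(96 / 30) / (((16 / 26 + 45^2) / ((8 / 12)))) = 416 / 394995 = 0.00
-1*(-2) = 2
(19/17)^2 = 361/289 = 1.25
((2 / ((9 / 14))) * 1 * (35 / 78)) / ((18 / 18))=490 / 351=1.40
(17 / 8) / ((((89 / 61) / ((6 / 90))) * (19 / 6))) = 1037 / 33820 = 0.03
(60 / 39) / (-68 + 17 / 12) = -240 / 10387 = -0.02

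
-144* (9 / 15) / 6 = -72 / 5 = -14.40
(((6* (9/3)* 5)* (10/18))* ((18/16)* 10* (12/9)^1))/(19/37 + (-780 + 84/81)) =-749250/777671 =-0.96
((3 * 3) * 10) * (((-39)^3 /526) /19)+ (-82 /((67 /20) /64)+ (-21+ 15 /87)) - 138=-21938709439 /9709171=-2259.59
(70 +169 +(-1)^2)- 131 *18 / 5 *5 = -2118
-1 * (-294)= 294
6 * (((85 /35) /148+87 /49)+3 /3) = 60741 /3626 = 16.75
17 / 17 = 1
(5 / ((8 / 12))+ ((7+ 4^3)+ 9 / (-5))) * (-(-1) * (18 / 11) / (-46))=-6903 / 2530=-2.73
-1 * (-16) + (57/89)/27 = 12835/801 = 16.02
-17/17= -1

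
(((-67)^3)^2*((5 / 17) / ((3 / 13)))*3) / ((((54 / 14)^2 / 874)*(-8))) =-125904046930011805 / 49572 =-2539821813322.27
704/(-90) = -352/45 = -7.82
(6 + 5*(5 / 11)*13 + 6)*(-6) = -2742 / 11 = -249.27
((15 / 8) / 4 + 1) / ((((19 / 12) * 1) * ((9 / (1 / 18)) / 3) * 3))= 47 / 8208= 0.01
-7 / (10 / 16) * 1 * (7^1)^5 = -188238.40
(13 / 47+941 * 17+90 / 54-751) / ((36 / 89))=47836610 / 1269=37696.30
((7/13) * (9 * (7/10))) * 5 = 441/26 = 16.96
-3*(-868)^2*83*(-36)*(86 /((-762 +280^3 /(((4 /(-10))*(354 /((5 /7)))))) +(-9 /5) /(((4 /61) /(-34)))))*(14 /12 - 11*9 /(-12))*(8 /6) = -65957658.21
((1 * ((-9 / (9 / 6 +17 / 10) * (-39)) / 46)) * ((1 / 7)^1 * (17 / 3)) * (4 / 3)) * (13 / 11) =43095 / 14168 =3.04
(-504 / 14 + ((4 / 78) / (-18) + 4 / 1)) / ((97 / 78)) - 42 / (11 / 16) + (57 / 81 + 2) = -2423455 / 28809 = -84.12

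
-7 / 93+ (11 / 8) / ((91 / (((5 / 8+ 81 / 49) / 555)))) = -369257407 / 4909894080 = -0.08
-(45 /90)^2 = -1 /4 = -0.25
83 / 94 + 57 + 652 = 66729 / 94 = 709.88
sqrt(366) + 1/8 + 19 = 153/8 + sqrt(366) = 38.26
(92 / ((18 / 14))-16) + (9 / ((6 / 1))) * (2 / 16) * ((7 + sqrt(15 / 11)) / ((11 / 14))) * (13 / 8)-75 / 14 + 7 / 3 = 273 * sqrt(165) / 7744 + 2450281 / 44352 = 55.70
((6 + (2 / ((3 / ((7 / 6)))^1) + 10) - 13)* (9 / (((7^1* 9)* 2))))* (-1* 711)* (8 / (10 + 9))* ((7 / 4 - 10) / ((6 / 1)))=14773 / 133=111.08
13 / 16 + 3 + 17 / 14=563 / 112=5.03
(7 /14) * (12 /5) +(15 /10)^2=69 /20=3.45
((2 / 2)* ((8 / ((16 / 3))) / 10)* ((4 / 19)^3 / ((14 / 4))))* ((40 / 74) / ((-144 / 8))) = -64 / 5329443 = -0.00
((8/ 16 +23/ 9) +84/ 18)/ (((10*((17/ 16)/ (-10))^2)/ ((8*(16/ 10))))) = 2277376/ 2601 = 875.58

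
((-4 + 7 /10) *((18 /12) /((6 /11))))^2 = 131769 /1600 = 82.36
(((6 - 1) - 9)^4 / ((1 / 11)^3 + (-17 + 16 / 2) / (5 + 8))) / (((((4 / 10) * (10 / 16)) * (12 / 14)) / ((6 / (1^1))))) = -62013952 / 5983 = -10365.03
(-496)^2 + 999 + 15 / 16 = 3952255 / 16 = 247015.94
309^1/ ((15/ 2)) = 41.20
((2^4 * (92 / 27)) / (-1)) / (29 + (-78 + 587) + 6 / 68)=-50048 / 493965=-0.10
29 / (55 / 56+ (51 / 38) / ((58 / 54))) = 894824 / 68861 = 12.99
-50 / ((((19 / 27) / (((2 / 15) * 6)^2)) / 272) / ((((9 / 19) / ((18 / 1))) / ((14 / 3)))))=-176256 / 2527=-69.75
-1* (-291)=291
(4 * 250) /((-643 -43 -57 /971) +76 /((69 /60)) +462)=-6.33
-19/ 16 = -1.19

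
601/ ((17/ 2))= 1202/ 17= 70.71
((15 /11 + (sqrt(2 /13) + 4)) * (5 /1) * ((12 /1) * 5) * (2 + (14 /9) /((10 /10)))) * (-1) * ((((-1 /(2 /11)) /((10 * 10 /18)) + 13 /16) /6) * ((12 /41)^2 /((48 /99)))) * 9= 84348 * sqrt(26) /21853 + 452412 /1681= 288.81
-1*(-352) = 352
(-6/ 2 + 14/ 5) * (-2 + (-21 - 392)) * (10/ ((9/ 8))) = 6640/ 9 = 737.78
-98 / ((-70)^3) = 1 / 3500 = 0.00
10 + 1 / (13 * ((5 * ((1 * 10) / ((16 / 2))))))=3254 / 325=10.01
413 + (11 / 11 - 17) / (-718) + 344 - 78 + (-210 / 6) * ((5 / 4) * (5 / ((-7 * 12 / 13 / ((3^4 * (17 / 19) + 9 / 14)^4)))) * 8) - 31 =27823752456225691431205 / 3594603482848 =7740423273.11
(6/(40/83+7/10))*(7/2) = 5810/327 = 17.77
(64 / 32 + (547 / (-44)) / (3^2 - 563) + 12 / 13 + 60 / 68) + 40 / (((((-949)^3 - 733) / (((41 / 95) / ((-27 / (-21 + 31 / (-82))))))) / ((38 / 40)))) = 1189637573158642961 / 310783173783156360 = 3.83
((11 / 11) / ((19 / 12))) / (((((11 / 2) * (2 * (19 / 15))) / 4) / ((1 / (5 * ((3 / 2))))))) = 96 / 3971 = 0.02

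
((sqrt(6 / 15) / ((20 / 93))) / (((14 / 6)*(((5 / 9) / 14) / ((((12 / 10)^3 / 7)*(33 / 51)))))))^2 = 25.74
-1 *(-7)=7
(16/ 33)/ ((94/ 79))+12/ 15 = 9364/ 7755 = 1.21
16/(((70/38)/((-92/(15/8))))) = -223744/525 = -426.18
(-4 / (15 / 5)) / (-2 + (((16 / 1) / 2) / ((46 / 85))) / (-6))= 23 / 77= 0.30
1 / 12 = 0.08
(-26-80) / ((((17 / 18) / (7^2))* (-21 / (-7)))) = -31164 / 17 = -1833.18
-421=-421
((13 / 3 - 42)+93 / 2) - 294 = -1711 / 6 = -285.17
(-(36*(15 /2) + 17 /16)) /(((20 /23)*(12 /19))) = -1895269 /3840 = -493.56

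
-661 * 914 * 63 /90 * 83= -175506737 /5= -35101347.40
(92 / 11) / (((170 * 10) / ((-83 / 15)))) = -0.03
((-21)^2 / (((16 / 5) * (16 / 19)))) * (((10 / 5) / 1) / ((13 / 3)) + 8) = 2304225 / 1664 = 1384.75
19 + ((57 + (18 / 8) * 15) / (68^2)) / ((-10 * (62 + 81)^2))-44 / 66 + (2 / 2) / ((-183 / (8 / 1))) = 104621328731 / 5720257920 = 18.29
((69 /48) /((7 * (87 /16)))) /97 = 23 /59073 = 0.00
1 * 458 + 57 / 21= 3225 / 7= 460.71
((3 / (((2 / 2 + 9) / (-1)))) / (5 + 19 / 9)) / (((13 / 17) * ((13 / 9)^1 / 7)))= -28917 / 108160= -0.27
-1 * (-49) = 49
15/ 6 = 5/ 2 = 2.50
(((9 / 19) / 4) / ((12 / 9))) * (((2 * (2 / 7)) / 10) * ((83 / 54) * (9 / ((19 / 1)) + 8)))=1909 / 28880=0.07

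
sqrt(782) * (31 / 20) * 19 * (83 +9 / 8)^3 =179539696813 * sqrt(782) / 10240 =490302273.84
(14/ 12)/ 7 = 1/ 6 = 0.17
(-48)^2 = 2304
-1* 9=-9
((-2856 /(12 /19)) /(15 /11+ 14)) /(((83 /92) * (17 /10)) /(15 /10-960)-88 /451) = 1798403108040 /1201997459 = 1496.18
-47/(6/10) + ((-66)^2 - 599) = 11036/3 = 3678.67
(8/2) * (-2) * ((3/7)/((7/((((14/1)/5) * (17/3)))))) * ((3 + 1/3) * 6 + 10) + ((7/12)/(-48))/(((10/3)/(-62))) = -1565201/6720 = -232.92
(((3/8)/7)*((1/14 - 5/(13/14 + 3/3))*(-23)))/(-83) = -21919/585648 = -0.04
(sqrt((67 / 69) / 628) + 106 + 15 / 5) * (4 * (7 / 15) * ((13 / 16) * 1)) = 91 * sqrt(725811) / 1299960 + 9919 / 60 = 165.38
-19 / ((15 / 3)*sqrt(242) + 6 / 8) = 228 / 96791 - 16720*sqrt(2) / 96791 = -0.24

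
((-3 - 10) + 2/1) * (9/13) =-99/13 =-7.62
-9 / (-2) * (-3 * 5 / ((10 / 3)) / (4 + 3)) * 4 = -81 / 7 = -11.57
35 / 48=0.73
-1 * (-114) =114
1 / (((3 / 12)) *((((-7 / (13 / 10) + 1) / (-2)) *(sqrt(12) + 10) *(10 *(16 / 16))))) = 13 / 627-13 *sqrt(3) / 3135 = 0.01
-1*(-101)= 101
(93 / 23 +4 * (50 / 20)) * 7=2261 / 23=98.30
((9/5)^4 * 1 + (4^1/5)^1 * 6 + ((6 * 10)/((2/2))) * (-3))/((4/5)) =-102939/500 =-205.88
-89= -89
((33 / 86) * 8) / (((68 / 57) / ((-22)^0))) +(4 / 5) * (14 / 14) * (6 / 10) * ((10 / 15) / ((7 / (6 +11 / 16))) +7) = 1596223 / 255850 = 6.24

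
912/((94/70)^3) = 39102000/103823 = 376.62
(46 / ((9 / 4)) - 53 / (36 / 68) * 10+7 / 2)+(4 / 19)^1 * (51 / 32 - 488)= -492283 / 456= -1079.57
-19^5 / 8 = -2476099 / 8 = -309512.38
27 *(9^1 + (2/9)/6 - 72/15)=572/5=114.40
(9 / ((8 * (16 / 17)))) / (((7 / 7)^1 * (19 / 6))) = 459 / 1216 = 0.38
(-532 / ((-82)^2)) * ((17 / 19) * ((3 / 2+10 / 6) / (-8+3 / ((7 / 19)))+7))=-20825 / 10086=-2.06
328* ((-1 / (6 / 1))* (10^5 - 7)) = -5466284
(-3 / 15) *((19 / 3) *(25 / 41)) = -95 / 123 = -0.77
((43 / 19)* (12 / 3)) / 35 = 172 / 665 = 0.26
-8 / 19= -0.42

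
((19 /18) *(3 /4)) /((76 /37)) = 37 /96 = 0.39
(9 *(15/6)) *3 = 67.50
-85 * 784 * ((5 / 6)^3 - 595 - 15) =1096519550 / 27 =40611835.19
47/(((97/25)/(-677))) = -795475/97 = -8200.77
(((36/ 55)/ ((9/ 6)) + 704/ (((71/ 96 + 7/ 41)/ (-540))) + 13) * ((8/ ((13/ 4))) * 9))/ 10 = -925145.12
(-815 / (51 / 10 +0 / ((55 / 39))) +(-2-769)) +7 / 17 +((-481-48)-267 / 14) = -1055623 / 714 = -1478.46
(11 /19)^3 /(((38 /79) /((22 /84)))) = 1156639 /10946964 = 0.11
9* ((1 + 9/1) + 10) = 180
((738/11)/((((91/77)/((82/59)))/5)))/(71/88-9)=-26627040/553007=-48.15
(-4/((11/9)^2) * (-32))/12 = 864/121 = 7.14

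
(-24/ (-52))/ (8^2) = 3/ 416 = 0.01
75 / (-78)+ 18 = 443 / 26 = 17.04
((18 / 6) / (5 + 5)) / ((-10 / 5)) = -3 / 20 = -0.15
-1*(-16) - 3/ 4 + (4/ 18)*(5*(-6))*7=-377/ 12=-31.42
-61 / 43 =-1.42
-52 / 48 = -13 / 12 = -1.08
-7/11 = -0.64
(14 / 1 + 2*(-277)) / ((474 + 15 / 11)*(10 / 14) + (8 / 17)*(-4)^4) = -100980 / 86023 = -1.17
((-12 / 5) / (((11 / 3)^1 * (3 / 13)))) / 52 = -3 / 55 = -0.05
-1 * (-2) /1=2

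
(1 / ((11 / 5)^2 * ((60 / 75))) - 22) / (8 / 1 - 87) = 10523 / 38236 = 0.28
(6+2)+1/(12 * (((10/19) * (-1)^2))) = 8.16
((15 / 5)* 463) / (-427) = -1389 / 427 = -3.25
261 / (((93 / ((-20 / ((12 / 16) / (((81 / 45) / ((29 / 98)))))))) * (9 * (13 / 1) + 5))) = -7056 / 1891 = -3.73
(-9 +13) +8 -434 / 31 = -2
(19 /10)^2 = 361 /100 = 3.61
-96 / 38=-48 / 19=-2.53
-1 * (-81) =81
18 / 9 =2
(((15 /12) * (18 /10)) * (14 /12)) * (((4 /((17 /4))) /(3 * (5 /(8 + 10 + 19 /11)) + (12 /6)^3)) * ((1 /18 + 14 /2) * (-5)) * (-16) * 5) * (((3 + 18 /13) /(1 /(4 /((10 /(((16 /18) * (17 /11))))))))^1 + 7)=311485046320 /41591979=7489.07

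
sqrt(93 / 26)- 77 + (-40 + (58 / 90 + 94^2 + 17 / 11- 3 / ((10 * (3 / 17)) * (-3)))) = 8723.65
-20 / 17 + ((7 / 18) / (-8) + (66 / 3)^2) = 1181833 / 2448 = 482.77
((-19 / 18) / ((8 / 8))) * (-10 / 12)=95 / 108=0.88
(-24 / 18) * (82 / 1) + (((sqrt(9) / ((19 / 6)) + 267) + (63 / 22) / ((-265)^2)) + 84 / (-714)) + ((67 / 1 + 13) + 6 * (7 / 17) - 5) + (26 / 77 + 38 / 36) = 3731087791406 / 15719093775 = 237.36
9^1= 9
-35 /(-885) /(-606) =-7 /107262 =-0.00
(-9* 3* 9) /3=-81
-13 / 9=-1.44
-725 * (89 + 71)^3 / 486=-6110288.07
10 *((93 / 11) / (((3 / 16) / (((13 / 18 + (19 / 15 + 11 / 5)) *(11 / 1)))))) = 20776.89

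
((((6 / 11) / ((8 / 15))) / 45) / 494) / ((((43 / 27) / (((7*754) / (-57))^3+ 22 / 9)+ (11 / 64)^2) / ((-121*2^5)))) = -13249193695952896 / 2196997976706351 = -6.03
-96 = -96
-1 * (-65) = 65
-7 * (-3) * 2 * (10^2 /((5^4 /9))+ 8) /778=4956 /9725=0.51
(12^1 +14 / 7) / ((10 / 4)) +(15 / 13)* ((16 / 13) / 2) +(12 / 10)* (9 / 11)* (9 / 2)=99719 / 9295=10.73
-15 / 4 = -3.75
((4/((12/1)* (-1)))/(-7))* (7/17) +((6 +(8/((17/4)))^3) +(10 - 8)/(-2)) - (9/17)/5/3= 858839/73695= 11.65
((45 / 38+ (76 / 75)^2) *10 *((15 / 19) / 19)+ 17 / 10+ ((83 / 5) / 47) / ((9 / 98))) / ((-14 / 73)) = -68459638783 / 2030949900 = -33.71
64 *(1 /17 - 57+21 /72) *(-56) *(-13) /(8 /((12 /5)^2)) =-807660672 /425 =-1900378.05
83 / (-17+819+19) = 83 / 821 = 0.10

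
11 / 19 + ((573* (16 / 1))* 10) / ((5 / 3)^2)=3135511 / 95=33005.38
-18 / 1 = -18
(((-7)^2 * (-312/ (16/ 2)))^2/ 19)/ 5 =3651921/ 95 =38441.27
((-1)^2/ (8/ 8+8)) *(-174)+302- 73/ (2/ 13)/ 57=10425/ 38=274.34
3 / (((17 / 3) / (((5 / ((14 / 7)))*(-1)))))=-45 / 34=-1.32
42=42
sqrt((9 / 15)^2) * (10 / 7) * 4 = 24 / 7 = 3.43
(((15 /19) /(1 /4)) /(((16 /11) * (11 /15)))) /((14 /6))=675 /532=1.27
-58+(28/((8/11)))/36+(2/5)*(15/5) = -20063/360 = -55.73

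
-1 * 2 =-2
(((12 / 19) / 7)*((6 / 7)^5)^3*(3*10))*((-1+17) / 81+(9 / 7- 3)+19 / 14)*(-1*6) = 0.26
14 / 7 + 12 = 14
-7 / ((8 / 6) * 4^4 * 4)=-21 / 4096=-0.01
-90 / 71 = -1.27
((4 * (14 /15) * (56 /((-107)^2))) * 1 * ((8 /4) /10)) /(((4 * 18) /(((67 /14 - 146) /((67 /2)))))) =-36904 /172593675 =-0.00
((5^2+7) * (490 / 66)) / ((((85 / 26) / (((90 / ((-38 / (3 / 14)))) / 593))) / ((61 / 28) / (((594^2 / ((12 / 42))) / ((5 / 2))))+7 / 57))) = -20978029670 / 2746451480157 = -0.01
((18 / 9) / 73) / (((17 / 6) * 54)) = 2 / 11169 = 0.00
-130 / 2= -65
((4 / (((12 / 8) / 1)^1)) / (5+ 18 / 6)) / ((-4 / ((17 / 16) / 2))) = -17 / 384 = -0.04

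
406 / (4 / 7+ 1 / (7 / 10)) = 203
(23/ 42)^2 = 529/ 1764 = 0.30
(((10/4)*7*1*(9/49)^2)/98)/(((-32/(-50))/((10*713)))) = 36095625/537824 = 67.11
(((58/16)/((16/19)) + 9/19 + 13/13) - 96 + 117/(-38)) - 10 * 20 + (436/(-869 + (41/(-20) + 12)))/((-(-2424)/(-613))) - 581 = -11067553775617/12660610176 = -874.17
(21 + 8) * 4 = 116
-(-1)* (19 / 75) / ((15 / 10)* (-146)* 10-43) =-19 / 167475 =-0.00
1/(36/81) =9/4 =2.25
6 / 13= 0.46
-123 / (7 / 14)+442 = 196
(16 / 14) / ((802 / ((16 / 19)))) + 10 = 533394 / 53333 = 10.00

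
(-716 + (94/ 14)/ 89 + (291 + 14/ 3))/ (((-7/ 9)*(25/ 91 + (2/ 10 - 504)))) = -25527515/ 23788632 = -1.07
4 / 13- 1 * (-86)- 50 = 472 / 13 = 36.31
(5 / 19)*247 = 65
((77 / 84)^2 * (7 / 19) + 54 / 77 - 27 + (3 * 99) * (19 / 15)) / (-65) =-28376779 / 5266800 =-5.39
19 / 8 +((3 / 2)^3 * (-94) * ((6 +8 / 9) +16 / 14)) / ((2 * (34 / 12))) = -425815 / 952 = -447.28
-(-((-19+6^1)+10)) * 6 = -18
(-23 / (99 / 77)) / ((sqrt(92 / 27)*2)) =-7*sqrt(69) / 12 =-4.85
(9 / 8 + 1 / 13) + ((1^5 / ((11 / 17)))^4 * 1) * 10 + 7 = 99350613 / 1522664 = 65.25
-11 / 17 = -0.65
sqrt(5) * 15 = 15 * sqrt(5) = 33.54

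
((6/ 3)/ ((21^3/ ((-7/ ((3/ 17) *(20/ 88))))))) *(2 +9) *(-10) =16456/ 3969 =4.15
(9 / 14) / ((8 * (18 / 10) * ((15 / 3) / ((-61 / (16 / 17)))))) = -1037 / 1792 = -0.58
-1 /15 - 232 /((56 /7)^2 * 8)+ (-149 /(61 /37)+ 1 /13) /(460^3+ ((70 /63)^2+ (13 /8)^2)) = -0.52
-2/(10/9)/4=-0.45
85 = 85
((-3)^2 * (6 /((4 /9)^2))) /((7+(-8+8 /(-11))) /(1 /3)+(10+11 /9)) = 216513 /4784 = 45.26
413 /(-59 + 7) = -413 /52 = -7.94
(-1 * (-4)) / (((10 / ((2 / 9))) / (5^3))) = 100 / 9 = 11.11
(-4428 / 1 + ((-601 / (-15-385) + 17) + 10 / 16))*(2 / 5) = -1763549 / 1000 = -1763.55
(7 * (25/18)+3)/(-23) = -229/414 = -0.55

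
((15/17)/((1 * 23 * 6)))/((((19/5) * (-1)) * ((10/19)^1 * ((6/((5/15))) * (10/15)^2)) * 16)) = -5/200192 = -0.00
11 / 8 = 1.38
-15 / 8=-1.88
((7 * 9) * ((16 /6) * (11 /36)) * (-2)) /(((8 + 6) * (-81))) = 22 /243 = 0.09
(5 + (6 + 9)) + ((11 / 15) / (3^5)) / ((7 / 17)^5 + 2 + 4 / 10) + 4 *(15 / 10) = 324552052753 / 12482170551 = 26.00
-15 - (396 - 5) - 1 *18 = -424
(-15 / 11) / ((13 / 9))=-135 / 143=-0.94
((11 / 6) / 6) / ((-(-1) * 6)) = 11 / 216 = 0.05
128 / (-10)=-64 / 5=-12.80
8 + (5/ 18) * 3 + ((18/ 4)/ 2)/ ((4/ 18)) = 455/ 24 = 18.96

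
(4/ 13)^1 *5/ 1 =20/ 13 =1.54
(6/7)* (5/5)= 6/7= 0.86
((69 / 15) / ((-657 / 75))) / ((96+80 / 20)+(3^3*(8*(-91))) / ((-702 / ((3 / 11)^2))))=-13915 / 2705088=-0.01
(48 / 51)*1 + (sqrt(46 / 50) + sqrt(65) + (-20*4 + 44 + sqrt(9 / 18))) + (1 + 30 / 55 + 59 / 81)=-23.06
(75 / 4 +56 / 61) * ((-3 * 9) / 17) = -129573 / 4148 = -31.24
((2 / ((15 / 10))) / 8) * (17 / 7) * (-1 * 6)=-17 / 7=-2.43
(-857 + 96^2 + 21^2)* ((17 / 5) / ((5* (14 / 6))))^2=915552 / 1225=747.39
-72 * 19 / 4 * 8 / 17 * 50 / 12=-11400 / 17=-670.59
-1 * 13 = -13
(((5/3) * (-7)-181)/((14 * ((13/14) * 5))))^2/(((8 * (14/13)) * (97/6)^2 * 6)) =0.00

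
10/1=10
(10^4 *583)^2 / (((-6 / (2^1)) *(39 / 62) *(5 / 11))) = -4636085960000000 / 117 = -39624666324786.32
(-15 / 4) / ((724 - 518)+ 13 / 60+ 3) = -225 / 12553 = -0.02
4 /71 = 0.06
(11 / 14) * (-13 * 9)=-1287 / 14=-91.93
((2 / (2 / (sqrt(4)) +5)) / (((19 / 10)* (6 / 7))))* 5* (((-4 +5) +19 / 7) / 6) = 325 / 513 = 0.63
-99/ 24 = -33/ 8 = -4.12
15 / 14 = 1.07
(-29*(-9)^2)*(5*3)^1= -35235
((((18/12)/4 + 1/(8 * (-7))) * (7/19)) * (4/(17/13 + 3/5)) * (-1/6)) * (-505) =164125/7068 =23.22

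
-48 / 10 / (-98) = 12 / 245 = 0.05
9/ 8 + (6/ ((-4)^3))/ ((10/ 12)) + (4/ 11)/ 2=1051/ 880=1.19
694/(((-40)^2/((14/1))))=2429/400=6.07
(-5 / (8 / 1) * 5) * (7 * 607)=-106225 / 8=-13278.12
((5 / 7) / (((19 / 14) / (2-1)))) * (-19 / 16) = -0.62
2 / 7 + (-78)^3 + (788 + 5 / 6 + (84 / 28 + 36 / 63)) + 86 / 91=-258672067 / 546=-473758.36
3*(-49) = -147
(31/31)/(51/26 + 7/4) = 52/193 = 0.27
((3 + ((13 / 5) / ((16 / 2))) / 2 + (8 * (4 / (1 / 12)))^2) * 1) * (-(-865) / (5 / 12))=6122504427 / 20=306125221.35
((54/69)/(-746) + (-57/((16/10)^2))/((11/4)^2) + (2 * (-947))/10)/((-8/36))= 865.55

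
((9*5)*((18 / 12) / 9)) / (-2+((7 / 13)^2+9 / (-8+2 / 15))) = -149565 / 56917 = -2.63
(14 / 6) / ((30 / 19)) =133 / 90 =1.48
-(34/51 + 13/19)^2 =-1.82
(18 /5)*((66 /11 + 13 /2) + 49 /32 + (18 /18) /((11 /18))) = 9927 /176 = 56.40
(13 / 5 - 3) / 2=-1 / 5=-0.20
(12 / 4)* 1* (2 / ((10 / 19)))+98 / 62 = 2012 / 155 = 12.98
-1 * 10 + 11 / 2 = -9 / 2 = -4.50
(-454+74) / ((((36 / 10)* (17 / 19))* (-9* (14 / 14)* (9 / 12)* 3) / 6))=144400 / 4131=34.96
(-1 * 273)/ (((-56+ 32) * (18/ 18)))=91/ 8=11.38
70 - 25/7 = 465/7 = 66.43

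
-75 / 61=-1.23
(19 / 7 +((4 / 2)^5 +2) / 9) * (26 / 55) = 10634 / 3465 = 3.07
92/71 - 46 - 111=-11055/71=-155.70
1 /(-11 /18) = -18 /11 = -1.64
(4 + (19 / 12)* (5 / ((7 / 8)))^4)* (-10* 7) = -121888120 / 1029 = -118452.98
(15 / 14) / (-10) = -3 / 28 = -0.11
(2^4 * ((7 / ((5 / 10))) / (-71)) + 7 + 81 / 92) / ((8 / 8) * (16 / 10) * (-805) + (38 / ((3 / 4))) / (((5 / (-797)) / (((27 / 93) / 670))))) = -1602768975 / 438043209712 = -0.00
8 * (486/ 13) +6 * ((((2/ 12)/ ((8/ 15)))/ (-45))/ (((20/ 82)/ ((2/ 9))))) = 4198507/ 14040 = 299.04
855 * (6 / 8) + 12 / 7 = 18003 / 28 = 642.96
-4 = -4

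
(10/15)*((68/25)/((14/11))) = 748/525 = 1.42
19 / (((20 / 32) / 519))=78888 / 5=15777.60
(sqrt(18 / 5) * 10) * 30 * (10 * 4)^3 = 11520000 * sqrt(10) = 36429438.65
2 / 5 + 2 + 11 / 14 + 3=6.19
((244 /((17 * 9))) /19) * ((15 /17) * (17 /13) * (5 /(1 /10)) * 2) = 122000 /12597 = 9.68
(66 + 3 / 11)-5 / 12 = 8693 / 132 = 65.86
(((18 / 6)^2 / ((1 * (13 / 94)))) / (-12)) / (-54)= 47 / 468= 0.10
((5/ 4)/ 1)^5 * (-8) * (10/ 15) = -3125/ 192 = -16.28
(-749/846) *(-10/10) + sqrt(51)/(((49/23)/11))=749/846 + 253 *sqrt(51)/49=37.76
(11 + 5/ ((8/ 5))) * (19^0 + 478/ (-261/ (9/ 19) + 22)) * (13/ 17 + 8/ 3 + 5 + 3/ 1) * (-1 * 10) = -329395/ 2116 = -155.67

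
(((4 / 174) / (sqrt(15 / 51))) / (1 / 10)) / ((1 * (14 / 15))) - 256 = -255.55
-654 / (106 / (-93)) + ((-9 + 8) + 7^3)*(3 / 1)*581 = 31624029 / 53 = 596679.79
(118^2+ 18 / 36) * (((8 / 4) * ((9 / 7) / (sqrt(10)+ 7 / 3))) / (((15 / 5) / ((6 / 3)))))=-501282 / 41+ 1503846 * sqrt(10) / 287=4343.57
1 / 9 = 0.11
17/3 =5.67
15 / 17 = 0.88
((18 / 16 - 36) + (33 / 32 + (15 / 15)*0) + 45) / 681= 119 / 7264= 0.02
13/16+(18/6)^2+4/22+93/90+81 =242953/2640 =92.03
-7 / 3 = -2.33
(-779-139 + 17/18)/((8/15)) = -82535/48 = -1719.48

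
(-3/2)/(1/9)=-27/2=-13.50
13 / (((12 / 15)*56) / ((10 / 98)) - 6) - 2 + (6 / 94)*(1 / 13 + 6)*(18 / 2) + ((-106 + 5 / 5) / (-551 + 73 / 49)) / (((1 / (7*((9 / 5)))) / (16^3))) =9863.04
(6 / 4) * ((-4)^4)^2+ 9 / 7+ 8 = 688193 / 7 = 98313.29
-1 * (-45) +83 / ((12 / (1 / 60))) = 32483 / 720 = 45.12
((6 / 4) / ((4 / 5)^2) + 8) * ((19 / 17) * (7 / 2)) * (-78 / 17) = -1716897 / 9248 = -185.65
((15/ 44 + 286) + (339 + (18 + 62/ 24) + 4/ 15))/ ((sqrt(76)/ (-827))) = -58783987 * sqrt(19)/ 4180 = -61299.87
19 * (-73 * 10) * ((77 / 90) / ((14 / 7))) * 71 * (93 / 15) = -235064599 / 90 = -2611828.88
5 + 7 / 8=47 / 8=5.88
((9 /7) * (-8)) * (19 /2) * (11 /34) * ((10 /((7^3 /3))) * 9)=-1015740 /40817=-24.89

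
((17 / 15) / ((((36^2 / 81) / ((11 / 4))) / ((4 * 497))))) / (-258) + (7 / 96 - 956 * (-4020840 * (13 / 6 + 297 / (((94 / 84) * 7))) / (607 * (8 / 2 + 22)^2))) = 14011882243115947 / 37317643740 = 375476.07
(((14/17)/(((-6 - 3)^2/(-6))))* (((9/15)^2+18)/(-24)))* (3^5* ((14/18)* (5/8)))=441/80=5.51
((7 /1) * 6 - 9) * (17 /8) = 70.12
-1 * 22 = -22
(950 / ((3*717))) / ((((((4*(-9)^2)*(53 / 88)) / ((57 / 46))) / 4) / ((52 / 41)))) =0.01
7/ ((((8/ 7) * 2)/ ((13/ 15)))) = 2.65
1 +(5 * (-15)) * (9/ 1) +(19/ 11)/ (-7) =-51917/ 77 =-674.25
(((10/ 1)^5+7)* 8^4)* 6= 2457772032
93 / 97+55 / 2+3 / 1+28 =11535 / 194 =59.46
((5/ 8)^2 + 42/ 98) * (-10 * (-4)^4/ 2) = -7340/ 7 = -1048.57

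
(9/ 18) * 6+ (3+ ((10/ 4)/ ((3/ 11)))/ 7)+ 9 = 685/ 42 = 16.31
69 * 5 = 345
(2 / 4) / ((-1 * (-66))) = 1 / 132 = 0.01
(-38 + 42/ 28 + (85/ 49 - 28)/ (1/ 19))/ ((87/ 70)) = -262415/ 609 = -430.89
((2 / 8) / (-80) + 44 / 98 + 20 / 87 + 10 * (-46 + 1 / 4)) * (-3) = 1370.47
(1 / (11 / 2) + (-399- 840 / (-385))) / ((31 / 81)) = -353403 / 341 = -1036.37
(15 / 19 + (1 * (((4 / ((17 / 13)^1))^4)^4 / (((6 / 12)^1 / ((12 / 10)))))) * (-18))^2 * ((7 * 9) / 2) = 8666869348551321358579067404966764372222580189395071197178332743 / 42740804285426433787486118666643170014866050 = 202777404249889403363.81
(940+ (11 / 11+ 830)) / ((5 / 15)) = 5313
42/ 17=2.47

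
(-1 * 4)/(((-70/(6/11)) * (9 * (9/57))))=76/3465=0.02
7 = 7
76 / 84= 19 / 21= 0.90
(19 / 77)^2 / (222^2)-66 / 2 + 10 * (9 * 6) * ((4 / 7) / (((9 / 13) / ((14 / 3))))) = 598143299653 / 292204836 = 2047.00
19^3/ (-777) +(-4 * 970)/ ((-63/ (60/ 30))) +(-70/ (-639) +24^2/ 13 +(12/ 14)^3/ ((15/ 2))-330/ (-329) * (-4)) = 3836013789437/ 24774672195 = 154.84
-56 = -56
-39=-39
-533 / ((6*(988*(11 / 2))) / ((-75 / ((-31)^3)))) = -0.00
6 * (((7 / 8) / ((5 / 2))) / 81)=7 / 270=0.03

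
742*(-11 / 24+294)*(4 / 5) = 522739 / 3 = 174246.33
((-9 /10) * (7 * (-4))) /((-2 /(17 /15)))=-357 /25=-14.28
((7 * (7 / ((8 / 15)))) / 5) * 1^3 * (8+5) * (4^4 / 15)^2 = 5218304 / 75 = 69577.39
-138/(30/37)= -851/5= -170.20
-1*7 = -7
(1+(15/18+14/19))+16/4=6.57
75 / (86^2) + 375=2773575 / 7396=375.01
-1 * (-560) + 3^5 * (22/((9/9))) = 5906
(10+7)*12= 204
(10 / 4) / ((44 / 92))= 115 / 22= 5.23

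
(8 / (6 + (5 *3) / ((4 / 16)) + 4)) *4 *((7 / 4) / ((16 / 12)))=3 / 5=0.60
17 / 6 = 2.83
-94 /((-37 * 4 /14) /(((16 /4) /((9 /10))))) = 13160 /333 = 39.52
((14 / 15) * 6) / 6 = 14 / 15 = 0.93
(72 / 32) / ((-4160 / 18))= -81 / 8320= -0.01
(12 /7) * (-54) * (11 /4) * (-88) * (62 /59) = 9722592 /413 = 23541.38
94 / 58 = 47 / 29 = 1.62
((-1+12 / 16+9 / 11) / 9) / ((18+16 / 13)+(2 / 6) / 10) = 1625 / 495858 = 0.00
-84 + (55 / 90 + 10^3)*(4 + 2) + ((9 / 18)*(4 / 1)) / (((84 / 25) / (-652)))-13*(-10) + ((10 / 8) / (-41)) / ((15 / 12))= 1624864 / 287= 5661.55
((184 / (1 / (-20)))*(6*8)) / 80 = -2208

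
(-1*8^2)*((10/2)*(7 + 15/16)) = -2540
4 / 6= 2 / 3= 0.67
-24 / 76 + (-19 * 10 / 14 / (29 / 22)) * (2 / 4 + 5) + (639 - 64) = 1998152 / 3857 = 518.06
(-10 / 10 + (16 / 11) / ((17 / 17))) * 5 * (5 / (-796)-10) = -199125 / 8756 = -22.74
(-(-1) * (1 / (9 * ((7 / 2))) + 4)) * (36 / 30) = 508 / 105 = 4.84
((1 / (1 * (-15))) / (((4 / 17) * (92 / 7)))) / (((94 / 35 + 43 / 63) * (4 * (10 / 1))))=-2499 / 15617920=-0.00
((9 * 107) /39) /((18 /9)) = 12.35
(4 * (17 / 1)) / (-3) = -68 / 3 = -22.67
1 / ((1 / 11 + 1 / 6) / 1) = 66 / 17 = 3.88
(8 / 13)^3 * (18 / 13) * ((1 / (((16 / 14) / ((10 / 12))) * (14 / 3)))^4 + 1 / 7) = 9476559 / 204725248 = 0.05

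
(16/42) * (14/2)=8/3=2.67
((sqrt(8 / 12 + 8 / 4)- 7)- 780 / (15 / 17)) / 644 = -891 / 644 + sqrt(6) / 966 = -1.38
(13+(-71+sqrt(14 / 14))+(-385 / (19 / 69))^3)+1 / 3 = -56240700902405 / 20577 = -2733182723.55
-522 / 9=-58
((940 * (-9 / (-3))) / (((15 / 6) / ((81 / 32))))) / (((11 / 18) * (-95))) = -49.18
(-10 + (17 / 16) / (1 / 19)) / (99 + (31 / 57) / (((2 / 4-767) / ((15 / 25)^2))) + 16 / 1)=39564175 / 446613008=0.09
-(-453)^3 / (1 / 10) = 929596770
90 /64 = 45 /32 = 1.41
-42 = -42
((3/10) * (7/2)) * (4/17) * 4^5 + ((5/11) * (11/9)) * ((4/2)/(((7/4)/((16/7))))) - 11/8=75888977/299880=253.06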